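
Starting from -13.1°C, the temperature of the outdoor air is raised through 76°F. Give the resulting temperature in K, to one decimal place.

The 76°F change is an interval, so only the factor 5/9 applies: +76 × 5/9 = +42.2222°C.
Final Celsius temperature: -13.1000 + 42.2222 = 29.1222°C.
In kelvin: 29.1222 + 273.15 = 302.3 K.

302.3 K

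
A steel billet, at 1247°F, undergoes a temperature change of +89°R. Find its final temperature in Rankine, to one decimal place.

Initial temperature in Celsius: (1247 - 32) × 5/9 = 675.0000°C.
The 89°R change is an interval, so only the factor 5/9 applies: +89 × 5/9 = +49.4444°C.
Final Celsius temperature: 675.0000 + 49.4444 = 724.4444°C.
In Rankine: 724.4444 × 1.8 + 491.67 = 1795.7°R.

1795.7°R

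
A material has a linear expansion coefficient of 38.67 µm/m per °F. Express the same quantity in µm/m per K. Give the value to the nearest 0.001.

69.606 µm/m per K

Since only a temperature interval is involved, the additive offset between the scales drops out.
A change of 1 K is a change of 1.8°F, so per K the value is 38.67 × 1.8 = 69.606.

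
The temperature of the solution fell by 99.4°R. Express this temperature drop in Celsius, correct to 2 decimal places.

55.22°C

Only the scale ratio 5/9 matters for a change in temperature.
99.4 × 5/9 = 55.22.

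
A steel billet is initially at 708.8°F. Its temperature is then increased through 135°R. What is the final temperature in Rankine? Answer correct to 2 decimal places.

1303.47°R

Initial temperature in Celsius: (708.8 - 32) × 5/9 = 376.0000°C.
The 135°R change is an interval, so only the factor 5/9 applies: +135 × 5/9 = +75.0000°C.
Final Celsius temperature: 376.0000 + 75.0000 = 451.0000°C.
In Rankine: 451.0000 × 1.8 + 491.67 = 1303.47°R.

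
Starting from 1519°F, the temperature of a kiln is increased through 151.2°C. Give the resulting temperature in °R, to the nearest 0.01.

2250.83°R

Initial temperature in Celsius: (1519 - 32) × 5/9 = 826.1111°C.
Final Celsius temperature: 826.1111 + 151.2000 = 977.3111°C.
In Rankine: 977.3111 × 1.8 + 491.67 = 2250.83°R.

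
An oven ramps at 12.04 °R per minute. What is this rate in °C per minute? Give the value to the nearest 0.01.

6.69 °C/minute

The quantity depends on a temperature interval, so only the ratio of degree sizes applies; the offset between the scales is irrelevant.
A change of 1°R is a change of 5/9°C, so 12.04 × 5/9 = 6.69.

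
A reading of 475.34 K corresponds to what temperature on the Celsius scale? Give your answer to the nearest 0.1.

In Celsius: 475.34 - 273.15 = 202.1900°C.

202.2°C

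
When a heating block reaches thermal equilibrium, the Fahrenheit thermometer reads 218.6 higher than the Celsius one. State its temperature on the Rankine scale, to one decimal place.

Let x be the Celsius reading; then the Fahrenheit reading is 1.8·x + 32.
(1.8·x + 32) - x = 218.6  ⇒  (0.8)·x = 186.6  ⇒  x = 233.2500°C.
In Rankine: 233.2500 × 1.8 + 491.67 = 911.5°R.

911.5°R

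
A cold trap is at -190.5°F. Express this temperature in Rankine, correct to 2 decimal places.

In Celsius: (-190.5 - 32) × 5/9 = -123.6111°C.
In Rankine: -123.6111 × 1.8 + 491.67 = 269.17°R.

269.17°R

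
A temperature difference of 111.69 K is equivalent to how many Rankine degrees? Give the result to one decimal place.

Only the scale ratio 1.8 matters for a change in temperature.
111.69 × 1.8 = 201.0.

201.0°R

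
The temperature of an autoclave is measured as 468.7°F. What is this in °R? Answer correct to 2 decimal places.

928.37°R

In Celsius: (468.7 - 32) × 5/9 = 242.6111°C.
In Rankine: 242.6111 × 1.8 + 491.67 = 928.37°R.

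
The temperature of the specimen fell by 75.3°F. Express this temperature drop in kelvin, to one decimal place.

An interval of 1°F corresponds to 5/9 K.
75.3 × 5/9 = 41.8.

41.8 K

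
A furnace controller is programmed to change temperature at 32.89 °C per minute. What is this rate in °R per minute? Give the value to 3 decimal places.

59.202 °R/minute

Since only a temperature interval is involved, the additive offset between the scales drops out.
A change of 1°C is a change of 1.8°R, so 32.89 × 1.8 = 59.202.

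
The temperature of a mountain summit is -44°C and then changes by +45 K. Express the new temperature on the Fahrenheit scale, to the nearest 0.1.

The 45 K change is an interval; Kelvin and Celsius degrees are the same size, so ΔC = +45°C.
Final Celsius temperature: -44.0000 + 45.0000 = 1.0000°C.
In Fahrenheit: 1.0000 × 1.8 + 32 = 33.8°F.

33.8°F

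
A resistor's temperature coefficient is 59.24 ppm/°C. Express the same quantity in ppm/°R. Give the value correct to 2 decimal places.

Since only a temperature interval is involved, the additive offset between the scales drops out.
A change of 1°R is a change of 5/9°C, so per °R the value is 59.24 × 5/9 = 32.91.

32.91 ppm/°R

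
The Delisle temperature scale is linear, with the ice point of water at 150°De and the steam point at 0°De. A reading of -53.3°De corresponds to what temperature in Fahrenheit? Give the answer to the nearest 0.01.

Linear interpolation between the fixed points: C = (-53.3 - 150) × 100 / (0 - 150) = 135.5333°C.
Then 135.5333 × 1.8 + 32 = 275.96°F.

275.96°F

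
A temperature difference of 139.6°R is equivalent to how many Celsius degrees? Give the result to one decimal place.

77.6°C

An interval of 1°R corresponds to 5/9°C.
139.6 × 5/9 = 77.6.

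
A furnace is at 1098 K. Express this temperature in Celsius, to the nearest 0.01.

In Celsius: 1098 - 273.15 = 824.8500°C.

824.85°C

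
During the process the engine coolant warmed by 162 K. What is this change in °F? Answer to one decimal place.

291.6°F

An interval of 1 K corresponds to 1.8°F.
162 × 1.8 = 291.6.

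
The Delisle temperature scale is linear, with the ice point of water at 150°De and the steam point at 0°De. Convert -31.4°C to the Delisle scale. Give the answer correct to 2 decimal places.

197.10°De

Linearly onto the Delisle scale: 150 + (-31.4000 / 100) × (0 - 150) = 197.10°De.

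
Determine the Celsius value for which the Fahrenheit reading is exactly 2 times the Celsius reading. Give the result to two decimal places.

Let C be the Celsius reading. The Fahrenheit reading is F = 1.8·C + 32.
Require F = 2·C: 1.8·C + 32 = 2·C.
(-0.2)·C = -32  ⇒  C = 160.00.

160.00°C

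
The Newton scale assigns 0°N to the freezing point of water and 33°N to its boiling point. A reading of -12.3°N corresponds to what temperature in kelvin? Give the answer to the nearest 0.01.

235.88 K

Linear interpolation between the fixed points: C = (-12.3 - 0) × 100 / (33 - 0) = -37.2727°C.
Then -37.2727 + 273.15 = 235.88 K.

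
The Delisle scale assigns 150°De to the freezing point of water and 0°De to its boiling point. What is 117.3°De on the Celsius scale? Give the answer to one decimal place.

Linear interpolation between the fixed points: C = (117.3 - 150) × 100 / (0 - 150) = 21.8000°C.

21.8°C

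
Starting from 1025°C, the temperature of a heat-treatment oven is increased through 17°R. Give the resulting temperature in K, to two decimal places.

The 17°R change is an interval, so only the factor 5/9 applies: +17 × 5/9 = +9.4444°C.
Final Celsius temperature: 1025.0000 + 9.4444 = 1034.4444°C.
In kelvin: 1034.4444 + 273.15 = 1307.59 K.

1307.59 K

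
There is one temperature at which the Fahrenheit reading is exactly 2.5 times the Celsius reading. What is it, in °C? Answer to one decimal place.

45.7°C

Let C be the Celsius reading. The Fahrenheit reading is F = 1.8·C + 32.
Require F = 2.5·C: 1.8·C + 32 = 2.5·C.
(-0.7)·C = -32  ⇒  C = 45.7.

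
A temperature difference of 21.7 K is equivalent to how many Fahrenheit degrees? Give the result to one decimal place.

An interval of 1 K corresponds to 1.8°F.
21.7 × 1.8 = 39.1.

39.1°F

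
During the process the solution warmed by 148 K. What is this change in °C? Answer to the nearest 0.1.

148.0°C

Kelvin and Celsius degrees are the same size, so the interval is unchanged: 148.0.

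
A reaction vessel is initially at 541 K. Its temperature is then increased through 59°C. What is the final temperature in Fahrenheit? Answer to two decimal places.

620.33°F

Initial temperature in Celsius: 541 - 273.15 = 267.8500°C.
Final Celsius temperature: 267.8500 + 59.0000 = 326.8500°C.
In Fahrenheit: 326.8500 × 1.8 + 32 = 620.33°F.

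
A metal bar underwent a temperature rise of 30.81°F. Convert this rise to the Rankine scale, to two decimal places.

Fahrenheit and Rankine degrees are the same size, so the interval is unchanged: 30.81.

30.81°R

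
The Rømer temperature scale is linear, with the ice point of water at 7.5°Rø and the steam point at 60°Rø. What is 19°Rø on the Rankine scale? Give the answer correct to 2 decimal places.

Linear interpolation between the fixed points: C = (19 - 7.5) × 100 / (60 - 7.5) = 21.9048°C.
Then 21.9048 × 1.8 + 491.67 = 531.10°R.

531.10°R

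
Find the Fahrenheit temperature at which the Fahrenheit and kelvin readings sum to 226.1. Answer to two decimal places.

-18.82°F

Let F be the Fahrenheit reading. The kelvin reading is K = 5/9·F + 255.372.
Require F + K = 226.1: (14/9)·F + 255.372 = 226.1.
F = (226.1 - 255.372) / (14/9) = -18.82.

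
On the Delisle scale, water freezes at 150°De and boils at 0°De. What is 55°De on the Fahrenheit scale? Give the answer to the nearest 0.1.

146.0°F

Linear interpolation between the fixed points: C = (55 - 150) × 100 / (0 - 150) = 63.3333°C.
Then 63.3333 × 1.8 + 32 = 146.0°F.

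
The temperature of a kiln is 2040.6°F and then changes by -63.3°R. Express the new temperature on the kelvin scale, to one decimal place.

1353.9 K

Initial temperature in Celsius: (2040.6 - 32) × 5/9 = 1115.8889°C.
The 63.3°R change is an interval, so only the factor 5/9 applies: -63.3 × 5/9 = -35.1667°C.
Final Celsius temperature: 1115.8889 - 35.1667 = 1080.7222°C.
In kelvin: 1080.7222 + 273.15 = 1353.9 K.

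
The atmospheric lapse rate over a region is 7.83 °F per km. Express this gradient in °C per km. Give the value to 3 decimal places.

The quantity depends on a temperature interval, so only the ratio of degree sizes applies; the offset between the scales is irrelevant.
A change of 1°F is a change of 5/9°C, so 7.83 × 5/9 = 4.350.

4.350 °C/km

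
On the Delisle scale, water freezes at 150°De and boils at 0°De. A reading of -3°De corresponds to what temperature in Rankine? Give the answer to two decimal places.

675.27°R

Linear interpolation between the fixed points: C = (-3 - 150) × 100 / (0 - 150) = 102.0000°C.
Then 102.0000 × 1.8 + 491.67 = 675.27°R.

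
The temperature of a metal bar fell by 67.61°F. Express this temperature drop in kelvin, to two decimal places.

37.56 K

Only the scale ratio 5/9 matters for a change in temperature.
67.61 × 5/9 = 37.56.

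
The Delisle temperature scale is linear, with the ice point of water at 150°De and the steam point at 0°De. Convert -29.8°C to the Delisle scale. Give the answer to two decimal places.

194.70°De

Linearly onto the Delisle scale: 150 + (-29.8000 / 100) × (0 - 150) = 194.70°De.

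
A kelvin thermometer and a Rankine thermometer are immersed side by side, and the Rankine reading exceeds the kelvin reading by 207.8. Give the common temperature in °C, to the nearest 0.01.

-13.40°C

Let x be the kelvin reading; then the Rankine reading is 1.8·x.
(1.8·x) - x = 207.8  ⇒  (0.8)·x = 207.8  ⇒  x = 259.7500 K.
In Celsius: 259.75 - 273.15 = -13.40°C.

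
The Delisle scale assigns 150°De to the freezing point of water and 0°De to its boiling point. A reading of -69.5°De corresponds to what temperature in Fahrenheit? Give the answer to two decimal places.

Linear interpolation between the fixed points: C = (-69.5 - 150) × 100 / (0 - 150) = 146.3333°C.
Then 146.3333 × 1.8 + 32 = 295.40°F.

295.40°F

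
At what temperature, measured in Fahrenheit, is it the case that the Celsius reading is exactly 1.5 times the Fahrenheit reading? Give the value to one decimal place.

-18.8°F

Let F be the Fahrenheit reading. The Celsius reading is C = 5/9·F - 17.7778.
Require C = 1.5·F: 5/9·F - 17.7778 = 1.5·F.
(-17/18)·F = 17.7778  ⇒  F = -18.8.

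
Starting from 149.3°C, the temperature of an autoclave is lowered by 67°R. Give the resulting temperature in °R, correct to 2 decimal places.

693.41°R

The 67°R change is an interval, so only the factor 5/9 applies: -67 × 5/9 = -37.2222°C.
Final Celsius temperature: 149.3000 - 37.2222 = 112.0778°C.
In Rankine: 112.0778 × 1.8 + 491.67 = 693.41°R.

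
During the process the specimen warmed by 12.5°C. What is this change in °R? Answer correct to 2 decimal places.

An interval of 1°C corresponds to 1.8°R.
12.5 × 1.8 = 22.50.

22.50°R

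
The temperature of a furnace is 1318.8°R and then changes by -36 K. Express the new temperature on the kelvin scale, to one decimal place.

696.7 K

Initial temperature in Celsius: (1318.8 - 491.67) × 5/9 = 459.5167°C.
The 36 K change is an interval; Kelvin and Celsius degrees are the same size, so ΔC = -36°C.
Final Celsius temperature: 459.5167 - 36.0000 = 423.5167°C.
In kelvin: 423.5167 + 273.15 = 696.7 K.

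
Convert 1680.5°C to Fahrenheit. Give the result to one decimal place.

3056.9°F

In Fahrenheit: 1680.5000 × 1.8 + 32 = 3056.9°F.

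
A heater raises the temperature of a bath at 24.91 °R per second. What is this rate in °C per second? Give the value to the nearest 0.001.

Since only a temperature interval is involved, the additive offset between the scales drops out.
A change of 1°R is a change of 5/9°C, so 24.91 × 5/9 = 13.839.

13.839 °C/second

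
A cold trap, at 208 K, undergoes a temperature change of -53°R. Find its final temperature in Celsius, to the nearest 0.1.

Initial temperature in Celsius: 208 - 273.15 = -65.1500°C.
The 53°R change is an interval, so only the factor 5/9 applies: -53 × 5/9 = -29.4444°C.
Final Celsius temperature: -65.1500 - 29.4444 = -94.5944°C.

-94.6°C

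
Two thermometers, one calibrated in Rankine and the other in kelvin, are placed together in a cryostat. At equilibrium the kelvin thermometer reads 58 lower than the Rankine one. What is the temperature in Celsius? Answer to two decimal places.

Let x be the Rankine reading; then the kelvin reading is 5/9·x.
(5/9·x) - x = -58  ⇒  (-4/9)·x = -58  ⇒  x = 130.5000°R.
In Celsius: (130.5 - 491.67) × 5/9 = -200.65°C.

-200.65°C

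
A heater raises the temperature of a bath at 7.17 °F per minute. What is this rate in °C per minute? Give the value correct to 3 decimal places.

The quantity depends on a temperature interval, so only the ratio of degree sizes applies; the offset between the scales is irrelevant.
A change of 1°F is a change of 5/9°C, so 7.17 × 5/9 = 3.983.

3.983 °C/minute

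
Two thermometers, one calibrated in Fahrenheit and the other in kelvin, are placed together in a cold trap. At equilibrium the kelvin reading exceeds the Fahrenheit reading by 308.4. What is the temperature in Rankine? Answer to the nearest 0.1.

340.4°R

Let x be the Fahrenheit reading; then the kelvin reading is 5/9·x + 255.372.
(5/9·x + 255.372) - x = 308.4  ⇒  (-4/9)·x = 53.0278  ⇒  x = -119.3125°F.
In Celsius: (-119.3125 - 32) × 5/9 = -84.0625°C.
In Rankine: -84.0625 × 1.8 + 491.67 = 340.4°R.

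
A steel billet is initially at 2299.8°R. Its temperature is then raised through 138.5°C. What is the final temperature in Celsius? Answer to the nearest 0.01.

1143.02°C

Initial temperature in Celsius: (2299.8 - 491.67) × 5/9 = 1004.5167°C.
Final Celsius temperature: 1004.5167 + 138.5000 = 1143.0167°C.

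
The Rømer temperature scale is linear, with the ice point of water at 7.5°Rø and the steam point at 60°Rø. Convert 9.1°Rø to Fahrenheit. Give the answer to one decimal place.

Linear interpolation between the fixed points: C = (9.1 - 7.5) × 100 / (60 - 7.5) = 3.0476°C.
Then 3.0476 × 1.8 + 32 = 37.5°F.

37.5°F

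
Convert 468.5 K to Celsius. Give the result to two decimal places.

In Celsius: 468.5 - 273.15 = 195.3500°C.

195.35°C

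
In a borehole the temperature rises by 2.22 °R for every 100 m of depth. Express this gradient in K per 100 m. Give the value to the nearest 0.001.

Since only a temperature interval is involved, the additive offset between the scales drops out.
A change of 1°R is a change of 5/9 K, so 2.22 × 5/9 = 1.233.

1.233 K/100 m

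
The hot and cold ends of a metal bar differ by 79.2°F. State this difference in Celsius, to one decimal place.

For a temperature interval the offset drops out; only the factor 5/9 applies.
79.2 × 5/9 = 44.0.

44.0°C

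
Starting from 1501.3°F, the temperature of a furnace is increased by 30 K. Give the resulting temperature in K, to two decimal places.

1119.43 K

Initial temperature in Celsius: (1501.3 - 32) × 5/9 = 816.2778°C.
The 30 K change is an interval; Kelvin and Celsius degrees are the same size, so ΔC = +30°C.
Final Celsius temperature: 816.2778 + 30.0000 = 846.2778°C.
In kelvin: 846.2778 + 273.15 = 1119.43 K.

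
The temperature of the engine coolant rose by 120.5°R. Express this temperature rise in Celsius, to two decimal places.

66.94°C

Only the scale ratio 5/9 matters for a change in temperature.
120.5 × 5/9 = 66.94.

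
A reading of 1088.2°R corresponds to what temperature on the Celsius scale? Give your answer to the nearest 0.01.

331.41°C

In Celsius: (1088.2 - 491.67) × 5/9 = 331.4056°C.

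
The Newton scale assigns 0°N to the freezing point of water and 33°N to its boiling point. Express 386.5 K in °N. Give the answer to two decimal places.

First in Celsius: 386.5 - 273.15 = 113.3500°C.
Linearly onto the Newton scale: 0 + (113.3500 / 100) × (33 - 0) = 37.41°N.

37.41°N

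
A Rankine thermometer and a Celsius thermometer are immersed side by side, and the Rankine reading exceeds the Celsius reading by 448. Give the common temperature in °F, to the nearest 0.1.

-66.3°F

Let x be the Rankine reading; then the Celsius reading is 5/9·x - 273.15.
(5/9·x - 273.15) - x = -448  ⇒  (-4/9)·x = -174.85  ⇒  x = 393.4125°R.
In Celsius: (393.4125 - 491.67) × 5/9 = -54.5875°C.
In Fahrenheit: -54.5875 × 1.8 + 32 = -66.3°F.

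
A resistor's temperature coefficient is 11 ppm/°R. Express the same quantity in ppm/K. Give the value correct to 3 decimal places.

19.800 ppm/K

The quantity depends on a temperature interval, so only the ratio of degree sizes applies; the offset between the scales is irrelevant.
A change of 1 K is a change of 1.8°R, so per K the value is 11 × 1.8 = 19.800.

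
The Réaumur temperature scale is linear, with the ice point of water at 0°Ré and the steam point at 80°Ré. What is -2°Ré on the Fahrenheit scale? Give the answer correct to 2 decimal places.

27.50°F

Linear interpolation between the fixed points: C = (-2 - 0) × 100 / (80 - 0) = -2.5000°C.
Then -2.5000 × 1.8 + 32 = 27.50°F.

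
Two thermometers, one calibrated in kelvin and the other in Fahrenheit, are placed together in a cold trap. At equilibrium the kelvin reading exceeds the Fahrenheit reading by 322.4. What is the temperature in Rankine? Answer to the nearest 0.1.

308.9°R

Let x be the kelvin reading; then the Fahrenheit reading is 1.8·x - 459.67.
(1.8·x - 459.67) - x = -322.4  ⇒  (0.8)·x = 137.27  ⇒  x = 171.5875 K.
In Celsius: 171.5875 - 273.15 = -101.5625°C.
In Rankine: -101.5625 × 1.8 + 491.67 = 308.9°R.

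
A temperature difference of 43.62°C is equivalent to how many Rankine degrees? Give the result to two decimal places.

An interval of 1°C corresponds to 1.8°R.
43.62 × 1.8 = 78.52.

78.52°R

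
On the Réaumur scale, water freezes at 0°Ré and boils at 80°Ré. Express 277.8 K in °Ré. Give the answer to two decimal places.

3.72°Ré

First in Celsius: 277.8 - 273.15 = 4.6500°C.
Linearly onto the Réaumur scale: 0 + (4.6500 / 100) × (80 - 0) = 3.72°Ré.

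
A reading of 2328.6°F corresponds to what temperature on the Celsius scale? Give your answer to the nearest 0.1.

1275.9°C

In Celsius: (2328.6 - 32) × 5/9 = 1275.8889°C.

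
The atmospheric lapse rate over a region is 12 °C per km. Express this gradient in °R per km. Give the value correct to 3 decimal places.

The quantity depends on a temperature interval, so only the ratio of degree sizes applies; the offset between the scales is irrelevant.
A change of 1°C is a change of 1.8°R, so 12 × 1.8 = 21.600.

21.600 °R/km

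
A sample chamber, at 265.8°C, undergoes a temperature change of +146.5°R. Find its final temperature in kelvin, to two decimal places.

620.34 K

The 146.5°R change is an interval, so only the factor 5/9 applies: +146.5 × 5/9 = +81.3889°C.
Final Celsius temperature: 265.8000 + 81.3889 = 347.1889°C.
In kelvin: 347.1889 + 273.15 = 620.34 K.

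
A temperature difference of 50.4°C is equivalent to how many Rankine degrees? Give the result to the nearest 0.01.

90.72°R

For a temperature interval the offset drops out; only the factor 1.8 applies.
50.4 × 1.8 = 90.72.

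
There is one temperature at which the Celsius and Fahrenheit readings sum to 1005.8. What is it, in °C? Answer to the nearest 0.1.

347.8°C

Let C be the Celsius reading. The Fahrenheit reading is F = 1.8·C + 32.
Require C + F = 1005.8: (2.8)·C + 32 = 1005.8.
C = (1005.8 - 32) / (2.8) = 347.8.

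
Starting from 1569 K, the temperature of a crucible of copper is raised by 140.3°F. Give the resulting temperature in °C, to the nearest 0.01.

1373.79°C

Initial temperature in Celsius: 1569 - 273.15 = 1295.8500°C.
The 140.3°F change is an interval, so only the factor 5/9 applies: +140.3 × 5/9 = +77.9444°C.
Final Celsius temperature: 1295.8500 + 77.9444 = 1373.7944°C.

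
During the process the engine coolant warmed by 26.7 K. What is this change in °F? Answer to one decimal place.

48.1°F

Only the scale ratio 1.8 matters for a change in temperature.
26.7 × 1.8 = 48.1.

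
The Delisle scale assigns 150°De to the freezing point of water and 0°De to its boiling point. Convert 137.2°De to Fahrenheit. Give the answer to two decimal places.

Linear interpolation between the fixed points: C = (137.2 - 150) × 100 / (0 - 150) = 8.5333°C.
Then 8.5333 × 1.8 + 32 = 47.36°F.

47.36°F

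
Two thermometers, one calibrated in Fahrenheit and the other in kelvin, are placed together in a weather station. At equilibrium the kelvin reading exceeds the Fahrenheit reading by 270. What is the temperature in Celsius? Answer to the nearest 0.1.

Let x be the Fahrenheit reading; then the kelvin reading is 5/9·x + 255.372.
(5/9·x + 255.372) - x = 270  ⇒  (-4/9)·x = 14.6278  ⇒  x = -32.9125°F.
In Celsius: (-32.9125 - 32) × 5/9 = -36.1°C.

-36.1°C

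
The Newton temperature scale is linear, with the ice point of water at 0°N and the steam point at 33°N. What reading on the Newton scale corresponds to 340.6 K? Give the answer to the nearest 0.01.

22.26°N

First in Celsius: 340.6 - 273.15 = 67.4500°C.
Linearly onto the Newton scale: 0 + (67.4500 / 100) × (33 - 0) = 22.26°N.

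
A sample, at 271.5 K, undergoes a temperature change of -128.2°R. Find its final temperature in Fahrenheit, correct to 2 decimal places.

Initial temperature in Celsius: 271.5 - 273.15 = -1.6500°C.
The 128.2°R change is an interval, so only the factor 5/9 applies: -128.2 × 5/9 = -71.2222°C.
Final Celsius temperature: -1.6500 - 71.2222 = -72.8722°C.
In Fahrenheit: -72.8722 × 1.8 + 32 = -99.17°F.

-99.17°F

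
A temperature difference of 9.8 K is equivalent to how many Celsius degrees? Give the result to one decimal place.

Kelvin and Celsius degrees are the same size, so the interval is unchanged: 9.8.

9.8°C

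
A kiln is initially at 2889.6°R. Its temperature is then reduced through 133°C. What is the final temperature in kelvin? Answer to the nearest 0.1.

1472.3 K

Initial temperature in Celsius: (2889.6 - 491.67) × 5/9 = 1332.1833°C.
Final Celsius temperature: 1332.1833 - 133.0000 = 1199.1833°C.
In kelvin: 1199.1833 + 273.15 = 1472.3 K.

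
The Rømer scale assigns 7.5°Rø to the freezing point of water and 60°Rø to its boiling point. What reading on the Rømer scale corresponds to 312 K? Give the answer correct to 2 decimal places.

27.90°Rø

First in Celsius: 312 - 273.15 = 38.8500°C.
Linearly onto the Rømer scale: 7.5 + (38.8500 / 100) × (60 - 7.5) = 27.90°Rø.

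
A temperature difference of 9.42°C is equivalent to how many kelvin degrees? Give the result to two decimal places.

Celsius and kelvin degrees are the same size, so the interval is unchanged: 9.42.

9.42 K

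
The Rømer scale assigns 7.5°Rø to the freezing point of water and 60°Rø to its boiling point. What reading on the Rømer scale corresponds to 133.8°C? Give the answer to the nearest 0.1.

77.7°Rø

Linearly onto the Rømer scale: 7.5 + (133.8000 / 100) × (60 - 7.5) = 77.7°Rø.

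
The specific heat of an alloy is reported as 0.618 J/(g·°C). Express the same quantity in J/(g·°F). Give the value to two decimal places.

0.34 J/(g·°F)

Since only a temperature interval is involved, the additive offset between the scales drops out.
A change of 1°F is a change of 5/9°C, so per °F the value is 0.618 × 5/9 = 0.34.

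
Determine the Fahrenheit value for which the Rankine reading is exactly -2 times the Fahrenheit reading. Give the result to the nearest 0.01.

Let F be the Fahrenheit reading. The Rankine reading is R = 1·F + 459.67.
Require R = -2·F: 1·F + 459.67 = -2·F.
(3)·F = -459.67  ⇒  F = -153.22.

-153.22°F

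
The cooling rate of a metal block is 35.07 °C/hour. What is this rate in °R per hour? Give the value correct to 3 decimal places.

The quantity depends on a temperature interval, so only the ratio of degree sizes applies; the offset between the scales is irrelevant.
A change of 1°C is a change of 1.8°R, so 35.07 × 1.8 = 63.126.

63.126 °R/hour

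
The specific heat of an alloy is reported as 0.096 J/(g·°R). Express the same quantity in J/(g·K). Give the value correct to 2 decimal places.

0.17 J/(g·K)

Since only a temperature interval is involved, the additive offset between the scales drops out.
A change of 1 K is a change of 1.8°R, so per K the value is 0.096 × 1.8 = 0.17.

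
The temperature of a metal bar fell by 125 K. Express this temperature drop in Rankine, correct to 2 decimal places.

225.00°R

An interval of 1 K corresponds to 1.8°R.
125 × 1.8 = 225.00.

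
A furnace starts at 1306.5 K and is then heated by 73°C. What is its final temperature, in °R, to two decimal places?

2483.10°R

Initial temperature in Celsius: 1306.5 - 273.15 = 1033.3500°C.
Final Celsius temperature: 1033.3500 + 73.0000 = 1106.3500°C.
In Rankine: 1106.3500 × 1.8 + 491.67 = 2483.10°R.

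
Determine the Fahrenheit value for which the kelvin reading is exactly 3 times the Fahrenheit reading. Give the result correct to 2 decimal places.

104.47°F

Let F be the Fahrenheit reading. The kelvin reading is K = 5/9·F + 255.372.
Require K = 3·F: 5/9·F + 255.372 = 3·F.
(-22/9)·F = -255.372  ⇒  F = 104.47.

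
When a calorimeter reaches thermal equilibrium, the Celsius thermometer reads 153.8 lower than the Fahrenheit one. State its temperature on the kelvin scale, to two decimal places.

Let x be the Fahrenheit reading; then the Celsius reading is 5/9·x - 17.7778.
(5/9·x - 17.7778) - x = -153.8  ⇒  (-4/9)·x = -136.022  ⇒  x = 306.0500°F.
In Celsius: (306.05 - 32) × 5/9 = 152.2500°C.
In kelvin: 152.2500 + 273.15 = 425.40 K.

425.40 K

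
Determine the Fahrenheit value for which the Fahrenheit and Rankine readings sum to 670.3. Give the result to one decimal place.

Let F be the Fahrenheit reading. The Rankine reading is R = 1·F + 459.67.
Require F + R = 670.3: (2)·F + 459.67 = 670.3.
F = (670.3 - 459.67) / (2) = 105.3.

105.3°F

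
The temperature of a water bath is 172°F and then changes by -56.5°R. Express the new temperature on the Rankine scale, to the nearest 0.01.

575.17°R

Initial temperature in Celsius: (172 - 32) × 5/9 = 77.7778°C.
The 56.5°R change is an interval, so only the factor 5/9 applies: -56.5 × 5/9 = -31.3889°C.
Final Celsius temperature: 77.7778 - 31.3889 = 46.3889°C.
In Rankine: 46.3889 × 1.8 + 491.67 = 575.17°R.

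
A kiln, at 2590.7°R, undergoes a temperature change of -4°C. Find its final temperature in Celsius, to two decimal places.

1162.13°C

Initial temperature in Celsius: (2590.7 - 491.67) × 5/9 = 1166.1278°C.
Final Celsius temperature: 1166.1278 - 4.0000 = 1162.1278°C.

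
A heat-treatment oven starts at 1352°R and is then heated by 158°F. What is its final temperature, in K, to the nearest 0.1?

Initial temperature in Celsius: (1352 - 491.67) × 5/9 = 477.9611°C.
The 158°F change is an interval, so only the factor 5/9 applies: +158 × 5/9 = +87.7778°C.
Final Celsius temperature: 477.9611 + 87.7778 = 565.7389°C.
In kelvin: 565.7389 + 273.15 = 838.9 K.

838.9 K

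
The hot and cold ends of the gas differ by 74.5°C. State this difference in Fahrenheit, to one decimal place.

134.1°F

An interval of 1°C corresponds to 1.8°F.
74.5 × 1.8 = 134.1.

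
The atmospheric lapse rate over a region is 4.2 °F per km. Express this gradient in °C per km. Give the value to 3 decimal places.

The quantity depends on a temperature interval, so only the ratio of degree sizes applies; the offset between the scales is irrelevant.
A change of 1°F is a change of 5/9°C, so 4.2 × 5/9 = 2.333.

2.333 °C/km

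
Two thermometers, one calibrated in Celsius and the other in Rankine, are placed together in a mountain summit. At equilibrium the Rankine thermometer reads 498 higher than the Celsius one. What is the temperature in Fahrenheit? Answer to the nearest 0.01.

46.24°F

Let x be the Celsius reading; then the Rankine reading is 1.8·x + 491.67.
(1.8·x + 491.67) - x = 498  ⇒  (0.8)·x = 6.33  ⇒  x = 7.9125°C.
In Fahrenheit: 7.9125 × 1.8 + 32 = 46.24°F.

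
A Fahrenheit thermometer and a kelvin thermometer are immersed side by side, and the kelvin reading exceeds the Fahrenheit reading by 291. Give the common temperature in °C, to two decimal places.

-62.31°C

Let x be the Fahrenheit reading; then the kelvin reading is 5/9·x + 255.372.
(5/9·x + 255.372) - x = 291  ⇒  (-4/9)·x = 35.6278  ⇒  x = -80.1625°F.
In Celsius: (-80.1625 - 32) × 5/9 = -62.31°C.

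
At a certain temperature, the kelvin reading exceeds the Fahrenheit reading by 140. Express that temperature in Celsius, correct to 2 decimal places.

126.44°C

Let x be the kelvin reading; then the Fahrenheit reading is 1.8·x - 459.67.
(1.8·x - 459.67) - x = -140  ⇒  (0.8)·x = 319.67  ⇒  x = 399.5875 K.
In Celsius: 399.5875 - 273.15 = 126.44°C.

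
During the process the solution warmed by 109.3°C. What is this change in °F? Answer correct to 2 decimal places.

196.74°F

For a temperature interval the offset drops out; only the factor 1.8 applies.
109.3 × 1.8 = 196.74.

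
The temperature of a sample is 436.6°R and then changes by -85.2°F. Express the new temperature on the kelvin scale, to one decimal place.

Initial temperature in Celsius: (436.6 - 491.67) × 5/9 = -30.5944°C.
The 85.2°F change is an interval, so only the factor 5/9 applies: -85.2 × 5/9 = -47.3333°C.
Final Celsius temperature: -30.5944 - 47.3333 = -77.9278°C.
In kelvin: -77.9278 + 273.15 = 195.2 K.

195.2 K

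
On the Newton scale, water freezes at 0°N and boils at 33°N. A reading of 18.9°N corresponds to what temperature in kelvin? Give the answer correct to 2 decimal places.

330.42 K

Linear interpolation between the fixed points: C = (18.9 - 0) × 100 / (33 - 0) = 57.2727°C.
Then 57.2727 + 273.15 = 330.42 K.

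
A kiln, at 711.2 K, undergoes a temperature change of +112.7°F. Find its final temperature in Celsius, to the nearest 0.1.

500.7°C

Initial temperature in Celsius: 711.2 - 273.15 = 438.0500°C.
The 112.7°F change is an interval, so only the factor 5/9 applies: +112.7 × 5/9 = +62.6111°C.
Final Celsius temperature: 438.0500 + 62.6111 = 500.6611°C.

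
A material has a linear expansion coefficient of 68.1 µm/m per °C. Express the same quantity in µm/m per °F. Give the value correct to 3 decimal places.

The quantity depends on a temperature interval, so only the ratio of degree sizes applies; the offset between the scales is irrelevant.
A change of 1°F is a change of 5/9°C, so per °F the value is 68.1 × 5/9 = 37.833.

37.833 µm/m per °F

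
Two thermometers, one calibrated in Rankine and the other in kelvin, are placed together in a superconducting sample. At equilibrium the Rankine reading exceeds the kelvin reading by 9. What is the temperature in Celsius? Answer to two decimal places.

-261.90°C

Let x be the Rankine reading; then the kelvin reading is 5/9·x.
(5/9·x) - x = -9  ⇒  (-4/9)·x = -9  ⇒  x = 20.2500°R.
In Celsius: (20.25 - 491.67) × 5/9 = -261.90°C.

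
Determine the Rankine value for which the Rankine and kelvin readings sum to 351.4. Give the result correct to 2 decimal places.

Let R be the Rankine reading. The kelvin reading is K = 5/9·R.
Require R + K = 351.4: (14/9)·R = 351.4.
R = (351.4) / (14/9) = 225.90.

225.90°R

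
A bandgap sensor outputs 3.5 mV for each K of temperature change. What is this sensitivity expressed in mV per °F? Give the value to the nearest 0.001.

1.944 mV per °F

Since only a temperature interval is involved, the additive offset between the scales drops out.
A change of 1°F is a change of 5/9 K, so per °F the value is 3.5 × 5/9 = 1.944.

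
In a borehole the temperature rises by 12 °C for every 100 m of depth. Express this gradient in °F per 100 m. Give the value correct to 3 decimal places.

Since only a temperature interval is involved, the additive offset between the scales drops out.
A change of 1°C is a change of 1.8°F, so 12 × 1.8 = 21.600.

21.600 °F/100 m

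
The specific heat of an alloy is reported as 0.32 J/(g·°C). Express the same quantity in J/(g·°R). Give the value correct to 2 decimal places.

0.18 J/(g·°R)

The quantity depends on a temperature interval, so only the ratio of degree sizes applies; the offset between the scales is irrelevant.
A change of 1°R is a change of 5/9°C, so per °R the value is 0.32 × 5/9 = 0.18.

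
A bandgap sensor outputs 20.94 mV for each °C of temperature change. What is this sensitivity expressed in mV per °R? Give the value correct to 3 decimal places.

11.633 mV per °R

The quantity depends on a temperature interval, so only the ratio of degree sizes applies; the offset between the scales is irrelevant.
A change of 1°R is a change of 5/9°C, so per °R the value is 20.94 × 5/9 = 11.633.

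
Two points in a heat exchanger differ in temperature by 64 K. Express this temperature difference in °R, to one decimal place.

115.2°R

An interval of 1 K corresponds to 1.8°R.
64 × 1.8 = 115.2.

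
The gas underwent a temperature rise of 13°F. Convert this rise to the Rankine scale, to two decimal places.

Fahrenheit and Rankine degrees are the same size, so the interval is unchanged: 13.00.

13.00°R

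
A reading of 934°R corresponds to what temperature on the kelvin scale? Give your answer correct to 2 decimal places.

In Celsius: (934 - 491.67) × 5/9 = 245.7389°C.
In kelvin: 245.7389 + 273.15 = 518.89 K.

518.89 K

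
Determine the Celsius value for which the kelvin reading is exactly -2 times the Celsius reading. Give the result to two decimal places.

-91.05°C

Let C be the Celsius reading. The kelvin reading is K = 1·C + 273.15.
Require K = -2·C: 1·C + 273.15 = -2·C.
(3)·C = -273.15  ⇒  C = -91.05.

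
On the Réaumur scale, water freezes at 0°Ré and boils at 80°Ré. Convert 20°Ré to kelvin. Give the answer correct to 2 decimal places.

298.15 K

Linear interpolation between the fixed points: C = (20 - 0) × 100 / (80 - 0) = 25.0000°C.
Then 25.0000 + 273.15 = 298.15 K.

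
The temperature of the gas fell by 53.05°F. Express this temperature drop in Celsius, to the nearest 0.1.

For a temperature interval the offset drops out; only the factor 5/9 applies.
53.05 × 5/9 = 29.5.

29.5°C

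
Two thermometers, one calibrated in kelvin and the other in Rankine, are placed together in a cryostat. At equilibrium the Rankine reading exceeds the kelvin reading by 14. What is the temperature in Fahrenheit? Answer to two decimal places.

Let x be the kelvin reading; then the Rankine reading is 1.8·x.
(1.8·x) - x = 14  ⇒  (0.8)·x = 14  ⇒  x = 17.5000 K.
In Celsius: 17.5 - 273.15 = -255.6500°C.
In Fahrenheit: -255.6500 × 1.8 + 32 = -428.17°F.

-428.17°F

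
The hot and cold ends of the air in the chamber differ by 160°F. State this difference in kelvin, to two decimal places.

88.89 K

Only the scale ratio 5/9 matters for a change in temperature.
160 × 5/9 = 88.89.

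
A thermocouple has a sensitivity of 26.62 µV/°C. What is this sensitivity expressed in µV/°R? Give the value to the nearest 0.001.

Since only a temperature interval is involved, the additive offset between the scales drops out.
A change of 1°R is a change of 5/9°C, so per °R the value is 26.62 × 5/9 = 14.789.

14.789 µV/°R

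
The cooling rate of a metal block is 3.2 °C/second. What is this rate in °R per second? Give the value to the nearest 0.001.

The quantity depends on a temperature interval, so only the ratio of degree sizes applies; the offset between the scales is irrelevant.
A change of 1°C is a change of 1.8°R, so 3.2 × 1.8 = 5.760.

5.760 °R/second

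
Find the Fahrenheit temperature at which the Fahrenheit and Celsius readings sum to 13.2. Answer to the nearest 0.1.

19.9°F

Let F be the Fahrenheit reading. The Celsius reading is C = 5/9·F - 17.7778.
Require F + C = 13.2: (14/9)·F - 17.7778 = 13.2.
F = (13.2 + 17.7778) / (14/9) = 19.9.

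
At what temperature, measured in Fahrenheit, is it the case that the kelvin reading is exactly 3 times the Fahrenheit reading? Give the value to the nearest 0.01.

Let F be the Fahrenheit reading. The kelvin reading is K = 5/9·F + 255.372.
Require K = 3·F: 5/9·F + 255.372 = 3·F.
(-22/9)·F = -255.372  ⇒  F = 104.47.

104.47°F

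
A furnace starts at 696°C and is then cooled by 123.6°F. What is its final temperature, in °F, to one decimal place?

The 123.6°F change is an interval, so only the factor 5/9 applies: -123.6 × 5/9 = -68.6667°C.
Final Celsius temperature: 696.0000 - 68.6667 = 627.3333°C.
In Fahrenheit: 627.3333 × 1.8 + 32 = 1161.2°F.

1161.2°F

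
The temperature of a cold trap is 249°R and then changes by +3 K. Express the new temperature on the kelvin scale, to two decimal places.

Initial temperature in Celsius: (249 - 491.67) × 5/9 = -134.8167°C.
The 3 K change is an interval; Kelvin and Celsius degrees are the same size, so ΔC = +3°C.
Final Celsius temperature: -134.8167 + 3.0000 = -131.8167°C.
In kelvin: -131.8167 + 273.15 = 141.33 K.

141.33 K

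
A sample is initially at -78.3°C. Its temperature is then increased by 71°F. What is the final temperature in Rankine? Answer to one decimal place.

421.7°R

The 71°F change is an interval, so only the factor 5/9 applies: +71 × 5/9 = +39.4444°C.
Final Celsius temperature: -78.3000 + 39.4444 = -38.8556°C.
In Rankine: -38.8556 × 1.8 + 491.67 = 421.7°R.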